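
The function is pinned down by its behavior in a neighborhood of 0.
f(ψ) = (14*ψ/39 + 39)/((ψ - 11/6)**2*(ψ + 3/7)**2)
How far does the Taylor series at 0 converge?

Denominator factor (ψ - 11/6)^2: pole of order 2 at 11/6, modulus 11/6.
Denominator factor (ψ + 3/7)^2: pole of order 2 at -3/7, modulus 3/7.
The radius of convergence is the smallest modulus among the singular points: 3/7.

The radius of convergence is 3/7.


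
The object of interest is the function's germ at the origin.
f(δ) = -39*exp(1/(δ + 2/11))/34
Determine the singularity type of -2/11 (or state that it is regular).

The point is an essential singularity.

The exponent 1/(δ - (-2/11)) has a pole at -2/11, so exp(1/(δ - (-2/11))) takes every nonzero value near it: an essential singularity (not a pole of any order).


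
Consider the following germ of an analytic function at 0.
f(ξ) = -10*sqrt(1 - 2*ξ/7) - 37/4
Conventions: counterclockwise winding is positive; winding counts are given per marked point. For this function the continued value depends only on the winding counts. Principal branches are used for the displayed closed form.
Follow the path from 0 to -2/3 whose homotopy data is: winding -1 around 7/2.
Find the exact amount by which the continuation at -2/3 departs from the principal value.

Continued minus principal equals (100/21)*sqrt(21).

The rational part is single-valued and drops out of the difference; each branch term changes only by its own monodromy.
(-10)*sqrt(1 - ξ/(7/2)): winding -1 is odd, the square root flips sign, contributing -2*(-10)*sqrt(1 - (-2/3)/(7/2)) = -2*(-10)*sqrt(25/21) = (100/21)*sqrt(21).
Summing the contributions at ξ = -2/3 gives (100/21)*sqrt(21).


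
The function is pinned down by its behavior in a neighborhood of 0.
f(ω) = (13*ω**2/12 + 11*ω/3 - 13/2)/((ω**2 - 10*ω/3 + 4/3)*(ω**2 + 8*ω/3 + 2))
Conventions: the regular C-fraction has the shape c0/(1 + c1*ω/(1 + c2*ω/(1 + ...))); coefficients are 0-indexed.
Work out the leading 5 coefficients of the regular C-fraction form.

The regular C-fraction coefficients are [-39/16, -47/78, -13729/3666, 3904563/1290526, -50531768/1374506293].

Taylor coefficients (expand at 0): a_0 = -39/16, a_1 = -47/32, a_2 = -613/96, a_3 = -12809/1152, a_4 = -177833/6912.
c0 = a_0 = -39/16. Peel one level at a time: if S = 1 + c*ω/S' with S'(0) = 1, then c is the ω-coefficient of S and S' = c*ω/(S - 1).
S_1 = c0/f = 1 + (-47/78)*ω + (-13729/6084)*ω^2 + ...; c1 = -47/78.
S_2 = c1*ω/(S_1 - 1) = 1 + (-13729/3666)*ω + (100117/8836)*ω^2 + ...; c2 = -13729/3666.
S_3 = c2*ω/(S_2 - 1) = 1 + (3904563/1290526)*ω + (20965308/188485441)*ω^2 + ...; c3 = 3904563/1290526.
S_4 = c3*ω/(S_3 - 1) = 1 + (-50531768/1374506293)*ω + ...; c4 = -50531768/1374506293.


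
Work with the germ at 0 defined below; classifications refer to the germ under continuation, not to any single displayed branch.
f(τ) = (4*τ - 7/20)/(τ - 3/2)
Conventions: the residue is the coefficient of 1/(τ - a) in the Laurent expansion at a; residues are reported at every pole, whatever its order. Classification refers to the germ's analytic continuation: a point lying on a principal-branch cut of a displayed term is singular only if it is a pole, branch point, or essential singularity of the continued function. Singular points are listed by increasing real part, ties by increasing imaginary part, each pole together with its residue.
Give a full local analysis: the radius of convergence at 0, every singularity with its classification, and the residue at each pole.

Denominator factor (τ - 3/2): pole of order 1 at 3/2, modulus 3/2.
The radius of convergence is the smallest modulus among the singular points: 3/2.
At the order-1 pole 3/2 set g(τ) = (τ - (3/2))*f(τ) = 4*τ - 7/20.
Simple pole: residue = g(a) at a = 3/2, which is 113/20.

Radius of convergence at 0: 3/2.
At 3/2: a pole of order 1; residue 113/20.


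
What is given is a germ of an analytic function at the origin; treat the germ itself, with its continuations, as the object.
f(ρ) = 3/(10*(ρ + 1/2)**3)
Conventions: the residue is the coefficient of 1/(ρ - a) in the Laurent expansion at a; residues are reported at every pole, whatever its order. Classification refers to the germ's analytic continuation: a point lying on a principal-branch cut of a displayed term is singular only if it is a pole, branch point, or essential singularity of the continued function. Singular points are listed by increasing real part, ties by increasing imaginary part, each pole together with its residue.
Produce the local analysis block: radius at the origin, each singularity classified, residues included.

Denominator factor (ρ + 1/2)^3: pole of order 3 at -1/2, modulus 1/2.
The radius of convergence is the smallest modulus among the singular points: 1/2.
At the order-3 pole -1/2 set g(ρ) = (ρ - (-1/2))^3*f(ρ) = 3/10.
Order-3 pole: residue = g''(a)/2; g''(-1/2) = 0, so the residue is 0.

Radius of convergence at 0: 1/2.
At -1/2: a pole of order 3; residue 0.


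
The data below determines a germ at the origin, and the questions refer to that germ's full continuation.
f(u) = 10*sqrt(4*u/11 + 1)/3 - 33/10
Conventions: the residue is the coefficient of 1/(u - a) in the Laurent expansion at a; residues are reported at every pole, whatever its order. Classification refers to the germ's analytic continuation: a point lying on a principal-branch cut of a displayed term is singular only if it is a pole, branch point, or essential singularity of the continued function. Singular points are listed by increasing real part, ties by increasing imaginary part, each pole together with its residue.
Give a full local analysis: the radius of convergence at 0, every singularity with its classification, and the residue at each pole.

Branch term (10/3)*sqrt(1 - u/(-11/4)): its argument vanishes at u = -11/4, a square-root branch point, modulus 11/4.
The radius of convergence is the smallest modulus among the singular points: 11/4.

Radius of convergence at 0: 11/4.
At -11/4: an algebraic (square-root) branch point.


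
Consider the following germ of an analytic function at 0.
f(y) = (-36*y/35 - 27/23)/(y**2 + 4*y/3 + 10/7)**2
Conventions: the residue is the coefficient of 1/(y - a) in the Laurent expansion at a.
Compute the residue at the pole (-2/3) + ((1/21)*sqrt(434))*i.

The factor y**2 + 4*y/3 + 10/7 splits as (y - a)(y - a') with a = (-2/3) + ((1/21)*sqrt(434))*i, a' = (-2/3) - ((1/21)*sqrt(434))*i. At the order-2 pole a set g(y) = (y - a)^2*f(y) = [-36*y/35 - 27/23] / (y - a')^2.
Order-2 pole: residue = g'(a); g'((-2/3) + ((1/21)*sqrt(434))*i) = ((10611/1768240)*sqrt(434))*i, so the residue is ((10611/1768240)*sqrt(434))*i.

The residue is ((10611/1768240)*sqrt(434))*i.


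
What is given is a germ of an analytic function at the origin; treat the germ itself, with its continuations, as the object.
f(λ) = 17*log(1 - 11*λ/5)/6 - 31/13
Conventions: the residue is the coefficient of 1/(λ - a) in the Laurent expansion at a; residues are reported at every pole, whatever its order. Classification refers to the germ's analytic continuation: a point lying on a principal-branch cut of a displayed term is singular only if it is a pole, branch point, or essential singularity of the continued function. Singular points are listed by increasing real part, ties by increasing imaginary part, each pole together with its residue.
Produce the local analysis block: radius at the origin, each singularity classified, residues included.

Branch term (17/6)*log(1 - λ/(5/11)): its argument vanishes at λ = 5/11, a logarithmic branch point, modulus 5/11.
The radius of convergence is the smallest modulus among the singular points: 5/11.

Radius of convergence at 0: 5/11.
At 5/11: a logarithmic branch point.


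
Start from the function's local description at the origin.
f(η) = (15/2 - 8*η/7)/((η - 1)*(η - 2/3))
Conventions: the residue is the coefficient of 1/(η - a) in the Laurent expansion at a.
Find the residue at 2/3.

At the order-1 pole 2/3 set g(η) = (η - (2/3))*f(η) = (15/2 - 8*η/7)/(η - 1).
Simple pole: residue = g(a) at a = 2/3, which is -283/14.

The residue is -283/14.


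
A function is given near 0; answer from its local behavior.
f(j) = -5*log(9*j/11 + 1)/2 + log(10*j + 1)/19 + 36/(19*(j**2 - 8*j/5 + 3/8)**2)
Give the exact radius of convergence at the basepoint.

Denominator factor (j**2 - 8*j/5 + 3/8)^2: discriminant 53/50, real irrational roots 4/5 + (1/20)*sqrt(106) and 4/5 - (1/20)*sqrt(106); poles of order 2, moduli 4/5 + (1/20)*sqrt(106) and 4/5 - (1/20)*sqrt(106).
Branch term (1/19)*log(1 - j/(-1/10)): its argument vanishes at j = -1/10, a logarithmic branch point, modulus 1/10.
Branch term (-5/2)*log(1 - j/(-11/9)): its argument vanishes at j = -11/9, a logarithmic branch point, modulus 11/9.
The radius of convergence is the smallest modulus among the singular points: 1/10.

The radius of convergence is 1/10.


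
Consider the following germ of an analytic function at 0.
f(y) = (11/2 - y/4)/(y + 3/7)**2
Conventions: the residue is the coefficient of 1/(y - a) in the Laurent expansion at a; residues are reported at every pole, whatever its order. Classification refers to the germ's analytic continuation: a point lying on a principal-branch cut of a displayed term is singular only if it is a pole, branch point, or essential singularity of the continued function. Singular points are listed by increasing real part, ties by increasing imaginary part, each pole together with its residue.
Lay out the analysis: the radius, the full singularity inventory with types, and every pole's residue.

Radius of convergence at 0: 3/7.
At -3/7: a pole of order 2; residue -1/4.

Denominator factor (y + 3/7)^2: pole of order 2 at -3/7, modulus 3/7.
The radius of convergence is the smallest modulus among the singular points: 3/7.
At the order-2 pole -3/7 set g(y) = (y - (-3/7))^2*f(y) = 11/2 - y/4.
Order-2 pole: residue = g'(a); g'(-3/7) = -1/4, so the residue is -1/4.


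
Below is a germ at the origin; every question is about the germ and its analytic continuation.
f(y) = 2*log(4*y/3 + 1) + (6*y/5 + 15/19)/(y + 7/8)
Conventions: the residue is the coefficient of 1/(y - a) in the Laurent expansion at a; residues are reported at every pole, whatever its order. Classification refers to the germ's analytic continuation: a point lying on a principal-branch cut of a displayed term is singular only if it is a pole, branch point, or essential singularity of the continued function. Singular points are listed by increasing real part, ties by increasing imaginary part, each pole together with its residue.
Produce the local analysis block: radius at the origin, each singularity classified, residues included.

Radius of convergence at 0: 3/4.
At -7/8: a pole of order 1; residue -99/380.
At -3/4: a logarithmic branch point.

Denominator factor (y + 7/8): pole of order 1 at -7/8, modulus 7/8.
Branch term (2)*log(1 - y/(-3/4)): its argument vanishes at y = -3/4, a logarithmic branch point, modulus 3/4.
The radius of convergence is the smallest modulus among the singular points: 3/4.
The branch term is analytic at -7/8 and contributes nothing to the residue; only the rational part matters.
At the order-1 pole -7/8 set g(y) = (y - (-7/8))*(rational part) = 6*y/5 + 15/19.
Simple pole: residue = g(a) at a = -7/8, which is -99/380.
List the singular points by increasing real part (a conjugate pair: the negative imaginary part first).


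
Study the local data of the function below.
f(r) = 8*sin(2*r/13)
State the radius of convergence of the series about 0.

The radius of convergence is infinite.

The factor -sin(2*r/13) is entire and contributes no finite singular point.
The polynomial part has no poles.
No finite singular points: the Taylor series at 0 converges everywhere.


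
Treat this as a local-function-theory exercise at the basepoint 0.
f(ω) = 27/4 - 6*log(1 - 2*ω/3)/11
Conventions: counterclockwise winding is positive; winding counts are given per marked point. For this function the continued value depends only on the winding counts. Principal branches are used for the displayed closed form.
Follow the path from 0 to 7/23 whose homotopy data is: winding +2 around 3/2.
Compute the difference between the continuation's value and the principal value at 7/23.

Continued minus principal equals -(24/11)*pi*i.

The rational part is single-valued and drops out of the difference; each branch term changes only by its own monodromy.
(-6/11)*log(1 - ω/(3/2)): each positive loop around 3/2 adds 2*pi*i to the log, so winding +2 contributes (-6/11)*(2)*2*pi*i = -(24/11)*pi*i.
Summing the contributions at ω = 7/23 gives -(24/11)*pi*i.


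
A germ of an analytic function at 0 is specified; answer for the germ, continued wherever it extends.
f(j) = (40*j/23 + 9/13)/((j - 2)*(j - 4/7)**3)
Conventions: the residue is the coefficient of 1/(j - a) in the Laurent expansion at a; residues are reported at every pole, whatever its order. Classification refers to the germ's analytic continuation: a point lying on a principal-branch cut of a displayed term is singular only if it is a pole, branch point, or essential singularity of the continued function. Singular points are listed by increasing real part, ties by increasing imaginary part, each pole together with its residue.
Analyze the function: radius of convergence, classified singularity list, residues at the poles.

Denominator factor (j - 2): pole of order 1 at 2, modulus 2.
Denominator factor (j - 4/7)^3: pole of order 3 at 4/7, modulus 4/7.
The radius of convergence is the smallest modulus among the singular points: 4/7.
At the order-3 pole 4/7 set g(j) = (j - (4/7))^3*f(j) = (40*j/23 + 9/13)/(j - 2).
Order-3 pole: residue = g''(a)/2; g''(4/7) = -427721/149500, so the residue is -427721/299000.
At the order-1 pole 2 set g(j) = (j - (2))*f(j) = (40*j/23 + 9/13)/(j - 4/7)**3.
Simple pole: residue = g(a) at a = 2, which is 427721/299000.
List the singular points by increasing real part (a conjugate pair: the negative imaginary part first).

Radius of convergence at 0: 4/7.
At 4/7: a pole of order 3; residue -427721/299000.
At 2: a pole of order 1; residue 427721/299000.


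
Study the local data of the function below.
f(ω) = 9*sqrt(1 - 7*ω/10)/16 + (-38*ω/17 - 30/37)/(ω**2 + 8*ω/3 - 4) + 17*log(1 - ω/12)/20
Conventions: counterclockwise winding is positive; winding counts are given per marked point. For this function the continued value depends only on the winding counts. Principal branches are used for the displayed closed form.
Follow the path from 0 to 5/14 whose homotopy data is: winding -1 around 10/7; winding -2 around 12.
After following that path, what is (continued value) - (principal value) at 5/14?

Continued minus principal equals (-(9/16)*sqrt(3)) - ((17/5)*pi)*i.

The rational part is single-valued and drops out of the difference; each branch term changes only by its own monodromy.
(9/16)*sqrt(1 - ω/(10/7)): winding -1 is odd, the square root flips sign, contributing -2*(9/16)*sqrt(1 - (5/14)/(10/7)) = -2*(9/16)*sqrt(3/4) = -(9/16)*sqrt(3).
(17/20)*log(1 - ω/(12)): each positive loop around 12 adds 2*pi*i to the log, so winding -2 contributes (17/20)*(-2)*2*pi*i = -(17/5)*pi*i.
Summing the contributions at ω = 5/14 gives (-(9/16)*sqrt(3)) - ((17/5)*pi)*i.


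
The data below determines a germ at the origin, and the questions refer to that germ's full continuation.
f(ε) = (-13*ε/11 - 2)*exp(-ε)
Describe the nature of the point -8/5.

The point is a regular point.

There is no denominator, hence no pole anywhere.
The factor exp(-ε) is entire.
So the germ continues analytically to -8/5.


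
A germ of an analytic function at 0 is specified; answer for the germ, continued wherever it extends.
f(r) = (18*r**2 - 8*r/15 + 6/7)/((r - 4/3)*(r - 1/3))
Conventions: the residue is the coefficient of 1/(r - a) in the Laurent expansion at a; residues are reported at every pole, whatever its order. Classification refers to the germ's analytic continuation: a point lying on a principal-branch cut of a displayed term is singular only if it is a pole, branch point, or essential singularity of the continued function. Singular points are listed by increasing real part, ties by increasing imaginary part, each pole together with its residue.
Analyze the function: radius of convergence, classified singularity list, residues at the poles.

Radius of convergence at 0: 1/3.
At 1/3: a pole of order 1; residue -844/315.
At 4/3: a pole of order 1; residue 10126/315.

Denominator factor (r - 4/3): pole of order 1 at 4/3, modulus 4/3.
Denominator factor (r - 1/3): pole of order 1 at 1/3, modulus 1/3.
The radius of convergence is the smallest modulus among the singular points: 1/3.
At the order-1 pole 1/3 set g(r) = (r - (1/3))*f(r) = (18*r**2 - 8*r/15 + 6/7)/(r - 4/3).
Simple pole: residue = g(a) at a = 1/3, which is -844/315.
At the order-1 pole 4/3 set g(r) = (r - (4/3))*f(r) = (18*r**2 - 8*r/15 + 6/7)/(r - 1/3).
Simple pole: residue = g(a) at a = 4/3, which is 10126/315.
List the singular points by increasing real part (a conjugate pair: the negative imaginary part first).


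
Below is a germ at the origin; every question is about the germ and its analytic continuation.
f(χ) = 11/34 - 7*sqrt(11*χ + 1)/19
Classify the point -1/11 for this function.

The point is an algebraic (square-root) branch point.

The term (-7/19)*sqrt(1 - χ/(-1/11)) has argument 1 - -1/11/(-1/11) = 0 at -1/11: a square-root (algebraic, two-sheeted) branch point; the remaining terms are analytic or single-valued there.


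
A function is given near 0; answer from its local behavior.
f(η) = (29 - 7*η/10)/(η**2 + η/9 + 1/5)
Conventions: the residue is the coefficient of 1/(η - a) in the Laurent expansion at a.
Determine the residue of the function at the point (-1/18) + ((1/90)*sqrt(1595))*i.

The factor η**2 + η/9 + 1/5 splits as (η - a)(η - a') with a = (-1/18) + ((1/90)*sqrt(1595))*i, a' = (-1/18) - ((1/90)*sqrt(1595))*i. At the order-1 pole a set g(η) = (η - a)*f(η) = [29 - 7*η/10] / (η - a').
Simple pole: residue = g(a) at a = (-1/18) + ((1/90)*sqrt(1595))*i, which is (-7/20) - ((5227/6380)*sqrt(1595))*i.

The residue is (-7/20) - ((5227/6380)*sqrt(1595))*i.


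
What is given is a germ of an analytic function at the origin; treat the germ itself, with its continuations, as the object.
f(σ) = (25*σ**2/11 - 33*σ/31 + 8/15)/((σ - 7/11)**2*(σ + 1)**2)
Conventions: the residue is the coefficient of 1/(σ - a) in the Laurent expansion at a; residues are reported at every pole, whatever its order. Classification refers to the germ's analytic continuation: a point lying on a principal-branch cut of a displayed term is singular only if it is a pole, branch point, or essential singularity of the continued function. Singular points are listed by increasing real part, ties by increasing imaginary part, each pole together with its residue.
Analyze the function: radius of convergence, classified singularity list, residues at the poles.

Denominator factor (σ + 1)^2: pole of order 2 at -1, modulus 1.
Denominator factor (σ - 7/11)^2: pole of order 2 at 7/11, modulus 7/11.
The radius of convergence is the smallest modulus among the singular points: 7/11.
At the order-2 pole -1 set g(σ) = (σ - (-1))^2*f(σ) = (25*σ**2/11 - 33*σ/31 + 8/15)/(σ - 7/11)**2.
Order-2 pole: residue = g'(a); g'(-1) = -445247/1355940, so the residue is -445247/1355940.
At the order-2 pole 7/11 set g(σ) = (σ - (7/11))^2*f(σ) = (25*σ**2/11 - 33*σ/31 + 8/15)/(σ + 1)**2.
Order-2 pole: residue = g'(a); g'(7/11) = 445247/1355940, so the residue is 445247/1355940.
List the singular points by increasing real part (a conjugate pair: the negative imaginary part first).

Radius of convergence at 0: 7/11.
At -1: a pole of order 2; residue -445247/1355940.
At 7/11: a pole of order 2; residue 445247/1355940.


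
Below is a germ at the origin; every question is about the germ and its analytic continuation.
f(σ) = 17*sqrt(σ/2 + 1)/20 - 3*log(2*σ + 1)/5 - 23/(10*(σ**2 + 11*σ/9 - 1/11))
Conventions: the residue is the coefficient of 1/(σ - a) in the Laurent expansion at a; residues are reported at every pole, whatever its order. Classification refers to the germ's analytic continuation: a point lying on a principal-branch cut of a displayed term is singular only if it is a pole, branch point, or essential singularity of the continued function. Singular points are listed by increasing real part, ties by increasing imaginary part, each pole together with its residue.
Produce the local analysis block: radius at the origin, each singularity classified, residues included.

Radius of convergence at 0: -11/18 + (1/198)*sqrt(18205).
At -2: an algebraic (square-root) branch point.
At -11/18 - (1/198)*sqrt(18205): a pole of order 1; residue (207/16550)*sqrt(18205).
At -1/2: a logarithmic branch point.
At -11/18 + (1/198)*sqrt(18205): a pole of order 1; residue -(207/16550)*sqrt(18205).

Denominator factor (σ**2 + 11*σ/9 - 1/11): discriminant 1655/891, real irrational roots -11/18 + (1/198)*sqrt(18205) and -11/18 - (1/198)*sqrt(18205); poles of order 1, moduli -11/18 + (1/198)*sqrt(18205) and 11/18 + (1/198)*sqrt(18205).
Branch term (-3/5)*log(1 - σ/(-1/2)): its argument vanishes at σ = -1/2, a logarithmic branch point, modulus 1/2.
Branch term (17/20)*sqrt(1 - σ/(-2)): its argument vanishes at σ = -2, a square-root branch point, modulus 2.
The radius of convergence is the smallest modulus among the singular points: -11/18 + (1/198)*sqrt(18205).
The branch terms are analytic at -11/18 - (1/198)*sqrt(18205) and contribute nothing to the residue; only the rational part matters.
The factor σ**2 + 11*σ/9 - 1/11 splits as (σ - a)(σ - a') with a = -11/18 - (1/198)*sqrt(18205), a' = -11/18 + (1/198)*sqrt(18205). At the order-1 pole a set g(σ) = (σ - a)*(rational part) = [-23/10] / (σ - a').
Simple pole: residue = g(a) at a = -11/18 - (1/198)*sqrt(18205), which is (207/16550)*sqrt(18205).
The branch terms are analytic at -11/18 + (1/198)*sqrt(18205) and contribute nothing to the residue; only the rational part matters.
The factor σ**2 + 11*σ/9 - 1/11 splits as (σ - a)(σ - a') with a = -11/18 + (1/198)*sqrt(18205), a' = -11/18 - (1/198)*sqrt(18205). At the order-1 pole a set g(σ) = (σ - a)*(rational part) = [-23/10] / (σ - a').
Simple pole: residue = g(a) at a = -11/18 + (1/198)*sqrt(18205), which is -(207/16550)*sqrt(18205).
List the singular points by increasing real part (a conjugate pair: the negative imaginary part first).


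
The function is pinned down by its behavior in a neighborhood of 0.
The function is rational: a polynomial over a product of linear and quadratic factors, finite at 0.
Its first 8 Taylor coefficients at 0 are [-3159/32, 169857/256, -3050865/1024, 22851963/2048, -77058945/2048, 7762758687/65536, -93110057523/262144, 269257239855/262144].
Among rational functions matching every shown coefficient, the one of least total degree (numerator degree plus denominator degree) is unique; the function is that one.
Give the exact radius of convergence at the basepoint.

No rational of total degree below 4 reproduces all 8 coefficients; solving the [1/3] Pade equations on them gives f(ν) = (-ν/4 - 26/3)/(ν + 4/9)**3, whose expansion matches every shown term.
Denominator factor (ν + 4/9)^3: pole of order 3 at -4/9, modulus 4/9.
The radius of convergence is the smallest modulus among the singular points: 4/9.

The radius of convergence is 4/9.


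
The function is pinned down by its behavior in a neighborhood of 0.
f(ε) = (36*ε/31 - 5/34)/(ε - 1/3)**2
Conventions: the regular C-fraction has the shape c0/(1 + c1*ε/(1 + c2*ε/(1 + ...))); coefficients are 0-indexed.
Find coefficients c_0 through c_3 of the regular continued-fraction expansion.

Taylor coefficients (expand at 0): a_0 = -45/34, a_1 = 1323/527, a_2 = 28431/1054, a_3 = 73386/527.
c0 = a_0 = -45/34. Peel one level at a time: if S = 1 + c*ε/S' with S'(0) = 1, then c is the ε-coefficient of S and S' = c*ε/(S - 1).
S_1 = c0/f = 1 + (294/155)*ε + (576081/24025)*ε^2 + ...; c1 = 294/155.
S_2 = c1*ε/(S_1 - 1) = 1 + (-192027/15190)*ε + (576081/9604)*ε^2 + ...; c2 = -192027/15190.
S_3 = c2*ε/(S_2 - 1) = 1 + (465/98)*ε + ...; c3 = 465/98.

The regular C-fraction coefficients are [-45/34, 294/155, -192027/15190, 465/98].


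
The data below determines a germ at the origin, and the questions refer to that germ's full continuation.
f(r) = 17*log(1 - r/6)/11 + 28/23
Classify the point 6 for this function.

The point is a logarithmic branch point.

The term (17/11)*log(1 - r/(6)) has argument 1 - 6/(6) = 0 at 6: a logarithmic (infinitely-sheeted) branch point; the remaining terms are analytic or single-valued there.


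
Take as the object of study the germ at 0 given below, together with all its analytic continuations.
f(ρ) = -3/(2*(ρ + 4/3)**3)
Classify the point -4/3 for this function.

The point is a pole of order 3.

The denominator factor ρ + 4/3 vanishes at -4/3 and appears to the power 3; the numerator there equals -3/2, nonzero, and no other factor vanishes.
Hence a pole whose order is the multiplicity, 3.


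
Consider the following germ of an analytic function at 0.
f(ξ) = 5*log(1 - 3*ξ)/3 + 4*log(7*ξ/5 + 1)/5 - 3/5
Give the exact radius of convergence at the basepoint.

Branch term (5/3)*log(1 - ξ/(1/3)): its argument vanishes at ξ = 1/3, a logarithmic branch point, modulus 1/3.
Branch term (4/5)*log(1 - ξ/(-5/7)): its argument vanishes at ξ = -5/7, a logarithmic branch point, modulus 5/7.
The radius of convergence is the smallest modulus among the singular points: 1/3.

The radius of convergence is 1/3.


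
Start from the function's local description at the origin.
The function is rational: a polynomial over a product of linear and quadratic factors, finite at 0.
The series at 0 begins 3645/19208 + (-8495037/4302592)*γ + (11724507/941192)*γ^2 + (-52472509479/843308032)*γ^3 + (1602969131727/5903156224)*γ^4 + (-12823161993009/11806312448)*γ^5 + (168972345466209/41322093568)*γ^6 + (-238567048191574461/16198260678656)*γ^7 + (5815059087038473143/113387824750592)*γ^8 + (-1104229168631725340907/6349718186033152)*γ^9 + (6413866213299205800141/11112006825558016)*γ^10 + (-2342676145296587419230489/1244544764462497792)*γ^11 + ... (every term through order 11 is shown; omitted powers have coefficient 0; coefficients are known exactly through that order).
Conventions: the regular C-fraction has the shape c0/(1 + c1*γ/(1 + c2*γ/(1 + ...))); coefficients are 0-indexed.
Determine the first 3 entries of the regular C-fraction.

Taylor coefficients (read off): a_0 = 3645/19208, a_1 = -8495037/4302592, a_2 = 11724507/941192.
c0 = a_0 = 3645/19208. Peel one level at a time: if S = 1 + c*γ/S' with S'(0) = 1, then c is the γ-coefficient of S and S' = c*γ/(S - 1).
S_1 = c0/f = 1 + (11653/1120)*γ + (53447449/1254400)*γ^2 + ...; c1 = 11653/1120.
S_2 = c1*γ/(S_1 - 1) = 1 + (-53447449/13051360)*γ + ...; c2 = -53447449/13051360.

The regular C-fraction coefficients are [3645/19208, 11653/1120, -53447449/13051360].


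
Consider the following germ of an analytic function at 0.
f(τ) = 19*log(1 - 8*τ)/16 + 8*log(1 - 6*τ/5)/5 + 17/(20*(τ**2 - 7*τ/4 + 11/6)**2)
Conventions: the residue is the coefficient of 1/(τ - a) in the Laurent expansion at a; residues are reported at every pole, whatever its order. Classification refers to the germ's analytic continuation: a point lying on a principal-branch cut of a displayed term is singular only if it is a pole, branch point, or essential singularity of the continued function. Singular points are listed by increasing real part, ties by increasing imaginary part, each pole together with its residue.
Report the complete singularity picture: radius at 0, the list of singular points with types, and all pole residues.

Denominator factor (τ**2 - 7*τ/4 + 11/6)^2: discriminant -205/48, complex-conjugate roots (7/8) + ((1/24)*sqrt(615))*i and (7/8) - ((1/24)*sqrt(615))*i; poles of order 2, moduli (1/6)*sqrt(66) and (1/6)*sqrt(66).
Branch term (19/16)*log(1 - τ/(1/8)): its argument vanishes at τ = 1/8, a logarithmic branch point, modulus 1/8.
Branch term (8/5)*log(1 - τ/(5/6)): its argument vanishes at τ = 5/6, a logarithmic branch point, modulus 5/6.
The radius of convergence is the smallest modulus among the singular points: 1/8.
The branch terms are analytic at (7/8) - ((1/24)*sqrt(615))*i and contribute nothing to the residue; only the rational part matters.
The factor τ**2 - 7*τ/4 + 11/6 splits as (τ - a)(τ - a') with a = (7/8) - ((1/24)*sqrt(615))*i, a' = (7/8) + ((1/24)*sqrt(615))*i. At the order-2 pole a set g(τ) = (τ - a)^2*(rational part) = [17/20] / (τ - a')^2.
Order-2 pole: residue = g'(a); g'((7/8) - ((1/24)*sqrt(615))*i) = ((1632/210125)*sqrt(615))*i, so the residue is ((1632/210125)*sqrt(615))*i.
The branch terms are analytic at (7/8) + ((1/24)*sqrt(615))*i and contribute nothing to the residue; only the rational part matters.
The factor τ**2 - 7*τ/4 + 11/6 splits as (τ - a)(τ - a') with a = (7/8) + ((1/24)*sqrt(615))*i, a' = (7/8) - ((1/24)*sqrt(615))*i. At the order-2 pole a set g(τ) = (τ - a)^2*(rational part) = [17/20] / (τ - a')^2.
Order-2 pole: residue = g'(a); g'((7/8) + ((1/24)*sqrt(615))*i) = -((1632/210125)*sqrt(615))*i, so the residue is -((1632/210125)*sqrt(615))*i.
List the singular points by increasing real part (a conjugate pair: the negative imaginary part first).

Radius of convergence at 0: 1/8.
At 1/8: a logarithmic branch point.
At 5/6: a logarithmic branch point.
At (7/8) - ((1/24)*sqrt(615))*i: a pole of order 2; residue ((1632/210125)*sqrt(615))*i.
At (7/8) + ((1/24)*sqrt(615))*i: a pole of order 2; residue -((1632/210125)*sqrt(615))*i.


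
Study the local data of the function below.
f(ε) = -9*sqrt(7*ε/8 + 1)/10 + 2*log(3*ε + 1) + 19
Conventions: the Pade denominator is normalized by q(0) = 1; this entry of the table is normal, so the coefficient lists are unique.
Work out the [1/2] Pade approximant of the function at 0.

Taylor coefficients needed (expand at 0): a_0 = 181/10, a_1 = 897/160, a_2 = -45639/5120, a_3 = 1471473/81920.
Write the denominator as Q(ε) = 1 + q1*ε + q2*ε^2. Requiring Q*f - P = O(ε^4) with deg P <= 1 kills the coefficients of ε^2..ε^3 in Q*f:
  ε^2: a_2 + q1*a_1 + q2*a_0 = 0, i.e. -45639/5120 + (897/160)*q1 + (181/10)*q2 = 0.
  ε^3: a_3 + q1*a_2 + q2*a_1 = 0, i.e. 1471473/81920 + (-45639/5120)*q1 + (897/160)*q2 = 0.
Solving this linear system: q1 = 167361/86012, q2 = -1213299/11009536.
The numerator is Q*f truncated at degree 1: P0 = a_0 = 181/10; P1 = a_1 + q1*a_0 = 28091511/688096.

The Pade approximant has numerator coefficients [181/10, 28091511/688096]; denominator coefficients [1, 167361/86012, -1213299/11009536].


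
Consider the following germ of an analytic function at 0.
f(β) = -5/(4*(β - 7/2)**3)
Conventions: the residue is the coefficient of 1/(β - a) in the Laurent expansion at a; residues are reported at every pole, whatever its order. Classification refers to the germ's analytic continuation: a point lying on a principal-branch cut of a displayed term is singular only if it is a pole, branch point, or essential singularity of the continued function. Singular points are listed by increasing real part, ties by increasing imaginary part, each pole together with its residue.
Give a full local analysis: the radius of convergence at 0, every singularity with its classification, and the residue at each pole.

Denominator factor (β - 7/2)^3: pole of order 3 at 7/2, modulus 7/2.
The radius of convergence is the smallest modulus among the singular points: 7/2.
At the order-3 pole 7/2 set g(β) = (β - (7/2))^3*f(β) = -5/4.
Order-3 pole: residue = g''(a)/2; g''(7/2) = 0, so the residue is 0.

Radius of convergence at 0: 7/2.
At 7/2: a pole of order 3; residue 0.


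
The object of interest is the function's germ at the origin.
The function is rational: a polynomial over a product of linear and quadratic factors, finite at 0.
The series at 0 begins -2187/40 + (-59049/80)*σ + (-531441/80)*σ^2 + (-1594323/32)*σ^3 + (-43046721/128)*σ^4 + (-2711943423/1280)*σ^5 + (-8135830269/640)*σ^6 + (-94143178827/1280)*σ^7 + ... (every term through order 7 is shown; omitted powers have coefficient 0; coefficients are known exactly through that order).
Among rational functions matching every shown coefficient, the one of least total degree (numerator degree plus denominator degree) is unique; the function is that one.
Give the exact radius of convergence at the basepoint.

No rational of total degree below 3 reproduces all 8 coefficients; solving the [0/3] Pade equations on them gives f(σ) = 3/(5*(σ - 2/9)**3), whose expansion matches every shown term.
Denominator factor (σ - 2/9)^3: pole of order 3 at 2/9, modulus 2/9.
The radius of convergence is the smallest modulus among the singular points: 2/9.

The radius of convergence is 2/9.


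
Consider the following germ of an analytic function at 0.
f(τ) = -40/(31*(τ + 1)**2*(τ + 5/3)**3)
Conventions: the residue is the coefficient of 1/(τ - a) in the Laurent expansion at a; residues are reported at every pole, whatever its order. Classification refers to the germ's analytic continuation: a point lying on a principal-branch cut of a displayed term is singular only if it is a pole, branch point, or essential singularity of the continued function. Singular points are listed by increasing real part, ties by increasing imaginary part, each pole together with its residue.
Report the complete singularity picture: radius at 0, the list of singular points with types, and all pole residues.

Denominator factor (τ + 1)^2: pole of order 2 at -1, modulus 1.
Denominator factor (τ + 5/3)^3: pole of order 3 at -5/3, modulus 5/3.
The radius of convergence is the smallest modulus among the singular points: 1.
At the order-3 pole -5/3 set g(τ) = (τ - (-5/3))^3*f(τ) = -40/(31*(τ + 1)**2).
Order-3 pole: residue = g''(a)/2; g''(-5/3) = -1215/31, so the residue is -1215/62.
At the order-2 pole -1 set g(τ) = (τ - (-1))^2*f(τ) = -40/(31*(τ + 5/3)**3).
Order-2 pole: residue = g'(a); g'(-1) = 1215/62, so the residue is 1215/62.
List the singular points by increasing real part (a conjugate pair: the negative imaginary part first).

Radius of convergence at 0: 1.
At -5/3: a pole of order 3; residue -1215/62.
At -1: a pole of order 2; residue 1215/62.


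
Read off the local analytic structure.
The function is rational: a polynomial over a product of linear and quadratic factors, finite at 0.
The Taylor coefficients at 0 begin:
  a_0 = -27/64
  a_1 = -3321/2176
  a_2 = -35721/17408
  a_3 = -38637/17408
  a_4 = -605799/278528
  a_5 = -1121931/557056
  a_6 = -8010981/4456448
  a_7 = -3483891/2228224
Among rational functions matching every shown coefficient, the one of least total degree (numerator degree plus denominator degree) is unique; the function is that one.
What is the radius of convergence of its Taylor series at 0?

The radius of convergence is 4/3.

No rational of total degree below 3 reproduces all 8 coefficients; solving the [1/2] Pade equations on them gives f(β) = (-27*β/17 - 3/4)/(β - 4/3)**2, whose expansion matches every shown term.
Denominator factor (β - 4/3)^2: pole of order 2 at 4/3, modulus 4/3.
The radius of convergence is the smallest modulus among the singular points: 4/3.


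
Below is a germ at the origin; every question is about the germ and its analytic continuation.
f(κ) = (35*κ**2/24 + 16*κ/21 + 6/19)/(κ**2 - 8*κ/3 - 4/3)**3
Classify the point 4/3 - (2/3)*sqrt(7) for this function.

The denominator factor κ**2 - 8*κ/3 - 4/3 vanishes at 4/3 - (2/3)*sqrt(7) and appears to the power 3; the numerator there equals 60769/7182 - (586/189)*sqrt(7), nonzero, and no other factor vanishes.
Hence a pole whose order is the multiplicity, 3.

The point is a pole of order 3.


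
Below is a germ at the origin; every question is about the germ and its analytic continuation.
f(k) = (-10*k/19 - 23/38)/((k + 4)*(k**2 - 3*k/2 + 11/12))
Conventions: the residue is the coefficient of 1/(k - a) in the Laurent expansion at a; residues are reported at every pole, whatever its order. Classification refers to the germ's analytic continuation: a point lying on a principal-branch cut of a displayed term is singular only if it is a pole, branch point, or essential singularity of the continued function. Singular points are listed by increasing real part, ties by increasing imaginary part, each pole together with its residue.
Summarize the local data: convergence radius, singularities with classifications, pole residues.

Radius of convergence at 0: (1/6)*sqrt(33).
At -4: a pole of order 1; residue 18/275.
At (3/4) - ((1/12)*sqrt(51))*i: a pole of order 1; residue (-9/275) - ((2251/88825)*sqrt(51))*i.
At (3/4) + ((1/12)*sqrt(51))*i: a pole of order 1; residue (-9/275) + ((2251/88825)*sqrt(51))*i.


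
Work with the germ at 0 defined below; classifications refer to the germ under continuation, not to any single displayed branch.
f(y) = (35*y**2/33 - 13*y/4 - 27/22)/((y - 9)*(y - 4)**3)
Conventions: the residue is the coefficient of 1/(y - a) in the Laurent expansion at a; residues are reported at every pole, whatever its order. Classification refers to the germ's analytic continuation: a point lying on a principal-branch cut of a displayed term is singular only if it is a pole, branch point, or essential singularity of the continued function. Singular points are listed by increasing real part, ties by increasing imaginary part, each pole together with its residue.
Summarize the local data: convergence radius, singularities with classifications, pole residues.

Denominator factor (y - 4)^3: pole of order 3 at 4, modulus 4.
Denominator factor (y - 9): pole of order 1 at 9, modulus 9.
The radius of convergence is the smallest modulus among the singular points: 4.
At the order-3 pole 4 set g(y) = (y - (4))^3*f(y) = (35*y**2/33 - 13*y/4 - 27/22)/(y - 9).
Order-3 pole: residue = g''(a)/2; g''(4) = -2439/2750, so the residue is -2439/5500.
At the order-1 pole 9 set g(y) = (y - (9))*f(y) = (35*y**2/33 - 13*y/4 - 27/22)/(y - 4)**3.
Simple pole: residue = g(a) at a = 9, which is 2439/5500.
List the singular points by increasing real part (a conjugate pair: the negative imaginary part first).

Radius of convergence at 0: 4.
At 4: a pole of order 3; residue -2439/5500.
At 9: a pole of order 1; residue 2439/5500.


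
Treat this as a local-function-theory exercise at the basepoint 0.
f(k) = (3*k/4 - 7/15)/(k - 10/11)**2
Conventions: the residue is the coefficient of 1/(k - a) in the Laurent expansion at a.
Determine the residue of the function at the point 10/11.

At the order-2 pole 10/11 set g(k) = (k - (10/11))^2*f(k) = 3*k/4 - 7/15.
Order-2 pole: residue = g'(a); g'(10/11) = 3/4, so the residue is 3/4.

The residue is 3/4.


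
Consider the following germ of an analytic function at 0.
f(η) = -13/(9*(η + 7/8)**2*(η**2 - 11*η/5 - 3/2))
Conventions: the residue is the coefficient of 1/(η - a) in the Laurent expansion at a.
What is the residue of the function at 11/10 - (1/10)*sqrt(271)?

The factor η**2 - 11*η/5 - 3/2 splits as (η - a)(η - a') with a = 11/10 - (1/10)*sqrt(271), a' = 11/10 + (1/10)*sqrt(271). At the order-1 pole a set g(η) = (η - a)*f(η) = [-13/(9*(η + 7/8)**2)] / (η - a').
Simple pole: residue = g(a) at a = 11/10 - (1/10)*sqrt(271), which is 2629120/1306449 + (44000320/354047679)*sqrt(271).

The residue is 2629120/1306449 + (44000320/354047679)*sqrt(271).


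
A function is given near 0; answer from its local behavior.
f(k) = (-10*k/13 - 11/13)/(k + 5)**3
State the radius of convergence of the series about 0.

The radius of convergence is 5.

Denominator factor (k + 5)^3: pole of order 3 at -5, modulus 5.
The radius of convergence is the smallest modulus among the singular points: 5.


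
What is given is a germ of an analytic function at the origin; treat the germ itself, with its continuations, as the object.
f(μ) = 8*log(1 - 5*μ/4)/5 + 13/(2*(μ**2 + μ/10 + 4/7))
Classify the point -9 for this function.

The point is a regular point.

Denominator factors: μ**2 + μ/10 + 4/7 = 5647/70 at μ = -9 — none vanishes.
Branch term log(1 - μ/(4/5)): argument at -9 is 49/4, nonzero, so -9 is not its branch point (a point on a principal cut is still regular for the continued germ).
So the germ continues analytically to -9.
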